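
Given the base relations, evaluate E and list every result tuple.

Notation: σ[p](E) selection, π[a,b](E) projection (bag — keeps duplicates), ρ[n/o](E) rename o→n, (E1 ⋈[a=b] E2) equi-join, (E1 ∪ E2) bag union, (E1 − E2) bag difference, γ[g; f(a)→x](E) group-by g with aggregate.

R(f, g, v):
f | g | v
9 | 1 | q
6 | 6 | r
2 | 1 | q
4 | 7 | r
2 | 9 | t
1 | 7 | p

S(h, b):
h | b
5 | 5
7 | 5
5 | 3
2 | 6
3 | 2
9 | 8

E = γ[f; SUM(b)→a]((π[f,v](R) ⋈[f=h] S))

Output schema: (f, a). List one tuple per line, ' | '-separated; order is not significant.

Per-node cardinality:
  R → 6
  π[f,v](R) → 6
  S → 6
  (π[f,v](R) ⋈[f=h] S) → 3
  γ[f; SUM(b)→a]((π[f,v](R) ⋈[f=h] S)) → 2

== RESULT ==
f | a
2 | 12
9 | 8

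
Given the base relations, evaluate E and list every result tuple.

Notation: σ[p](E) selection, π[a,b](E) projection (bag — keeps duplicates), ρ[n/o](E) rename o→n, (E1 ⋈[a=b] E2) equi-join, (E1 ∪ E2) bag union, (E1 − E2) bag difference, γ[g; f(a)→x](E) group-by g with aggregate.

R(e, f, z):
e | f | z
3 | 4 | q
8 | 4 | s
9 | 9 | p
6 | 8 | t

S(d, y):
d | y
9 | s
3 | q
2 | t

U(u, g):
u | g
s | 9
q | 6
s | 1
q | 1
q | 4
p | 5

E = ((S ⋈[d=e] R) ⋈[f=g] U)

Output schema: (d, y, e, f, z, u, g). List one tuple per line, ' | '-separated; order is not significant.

Subexpression sizes:
  S → 3
  R → 4
  (S ⋈[d=e] R) → 2
  U → 6
  ((S ⋈[d=e] R) ⋈[f=g] U) → 2

== RESULT ==
d | y | e | f | z | u | g
3 | q | 3 | 4 | q | q | 4
9 | s | 9 | 9 | p | s | 9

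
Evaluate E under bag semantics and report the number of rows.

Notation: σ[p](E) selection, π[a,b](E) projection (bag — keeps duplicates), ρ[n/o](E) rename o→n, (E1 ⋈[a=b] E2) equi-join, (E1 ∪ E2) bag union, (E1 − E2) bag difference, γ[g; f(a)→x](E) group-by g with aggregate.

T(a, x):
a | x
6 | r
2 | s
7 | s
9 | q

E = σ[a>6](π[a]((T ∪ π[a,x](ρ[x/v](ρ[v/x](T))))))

Row counts bottom-up:
  T → 4
  T → 4
  ρ[v/x](T) → 4
  ρ[x/v](ρ[v/x](T)) → 4
  π[a,x](ρ[x/v](ρ[v/x](T))) → 4
  (T ∪ π[a,x](ρ[x/v](ρ[v/x](T)))) → 8
  π[a]((T ∪ π[a,x](ρ[x/v](ρ[v/x](T))))) → 8
  σ[a>6](π[a]((T ∪ π[a,x](ρ[x/v](ρ[v/x](T)))))) → 4

|E| = 4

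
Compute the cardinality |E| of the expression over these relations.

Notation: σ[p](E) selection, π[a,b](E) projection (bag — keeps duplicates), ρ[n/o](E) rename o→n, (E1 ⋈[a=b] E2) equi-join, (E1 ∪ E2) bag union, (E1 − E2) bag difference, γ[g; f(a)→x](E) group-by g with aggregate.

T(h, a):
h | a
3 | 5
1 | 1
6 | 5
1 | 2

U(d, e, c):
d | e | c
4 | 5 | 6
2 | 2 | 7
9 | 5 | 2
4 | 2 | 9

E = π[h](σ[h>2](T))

Row counts bottom-up:
  T → 4
  σ[h>2](T) → 2
  π[h](σ[h>2](T)) → 2

|E| = 2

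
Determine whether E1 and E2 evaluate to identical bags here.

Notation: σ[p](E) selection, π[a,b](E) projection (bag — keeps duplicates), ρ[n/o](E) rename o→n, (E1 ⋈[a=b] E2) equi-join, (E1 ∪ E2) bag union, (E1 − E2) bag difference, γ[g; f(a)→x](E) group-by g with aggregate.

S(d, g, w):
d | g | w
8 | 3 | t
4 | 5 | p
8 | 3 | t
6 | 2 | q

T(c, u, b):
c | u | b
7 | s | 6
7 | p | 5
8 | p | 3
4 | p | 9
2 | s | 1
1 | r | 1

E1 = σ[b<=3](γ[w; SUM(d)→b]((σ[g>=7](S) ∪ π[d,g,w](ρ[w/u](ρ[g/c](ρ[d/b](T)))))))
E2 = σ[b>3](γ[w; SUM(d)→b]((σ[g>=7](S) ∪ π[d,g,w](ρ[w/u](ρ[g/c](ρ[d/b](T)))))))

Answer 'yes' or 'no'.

E1 subexpression sizes:
  S → 4
  σ[g>=7](S) → 0
  T → 6
  ρ[d/b](T) → 6
  ρ[g/c](ρ[d/b](T)) → 6
  ρ[w/u](ρ[g/c](ρ[d/b](T))) → 6
  π[d,g,w](ρ[w/u](ρ[g/c](ρ[d/b](T)))) → 6
  (σ[g>=7](S) ∪ π[d,g,w](ρ[w/u](ρ[g/c](ρ[d/b](T))))) → 6
  γ[w; SUM(d)→b]((σ[g>=7](S) ∪ π[d,g,w](ρ[w/u](ρ[g/c](ρ[d/b](T)))))) → 3
  σ[b<=3](γ[w; SUM(d)→b]((σ[g>=7](S) ∪ π[d,g,w](ρ[w/u](ρ[g/c](ρ[d/b](T))))))) → 1
E2 subexpression sizes:
  S → 4
  σ[g>=7](S) → 0
  T → 6
  ρ[d/b](T) → 6
  ρ[g/c](ρ[d/b](T)) → 6
  ρ[w/u](ρ[g/c](ρ[d/b](T))) → 6
  π[d,g,w](ρ[w/u](ρ[g/c](ρ[d/b](T)))) → 6
  (σ[g>=7](S) ∪ π[d,g,w](ρ[w/u](ρ[g/c](ρ[d/b](T))))) → 6
  γ[w; SUM(d)→b]((σ[g>=7](S) ∪ π[d,g,w](ρ[w/u](ρ[g/c](ρ[d/b](T)))))) → 3
  σ[b>3](γ[w; SUM(d)→b]((σ[g>=7](S) ∪ π[d,g,w](ρ[w/u](ρ[g/c](ρ[d/b](T))))))) → 2

E1 result:
w | b
r | 1
E2 result:
w | b
p | 17
s | 7
Witness: ('r', 1) appears 1× in E1 but 0× in E2.

no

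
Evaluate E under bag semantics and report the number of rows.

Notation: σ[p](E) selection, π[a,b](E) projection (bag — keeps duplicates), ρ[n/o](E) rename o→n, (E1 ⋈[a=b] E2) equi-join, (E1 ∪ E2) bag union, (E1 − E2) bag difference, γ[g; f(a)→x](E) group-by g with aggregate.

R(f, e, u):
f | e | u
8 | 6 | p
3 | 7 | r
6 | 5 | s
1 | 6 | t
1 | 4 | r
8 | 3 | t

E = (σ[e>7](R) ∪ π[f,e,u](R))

Row counts bottom-up:
  R → 6
  σ[e>7](R) → 0
  R → 6
  π[f,e,u](R) → 6
  (σ[e>7](R) ∪ π[f,e,u](R)) → 6

|E| = 6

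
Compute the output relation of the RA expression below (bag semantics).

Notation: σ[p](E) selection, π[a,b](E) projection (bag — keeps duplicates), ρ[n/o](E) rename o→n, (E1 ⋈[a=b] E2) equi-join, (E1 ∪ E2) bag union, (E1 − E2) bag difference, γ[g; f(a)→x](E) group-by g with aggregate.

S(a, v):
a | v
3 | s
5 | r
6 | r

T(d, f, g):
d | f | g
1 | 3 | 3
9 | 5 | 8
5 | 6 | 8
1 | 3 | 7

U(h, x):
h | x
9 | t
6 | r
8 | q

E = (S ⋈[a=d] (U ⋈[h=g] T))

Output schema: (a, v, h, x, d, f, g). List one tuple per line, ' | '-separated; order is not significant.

Row counts bottom-up:
  S → 3
  U → 3
  T → 4
  (U ⋈[h=g] T) → 2
  (S ⋈[a=d] (U ⋈[h=g] T)) → 1

== RESULT ==
a | v | h | x | d | f | g
5 | r | 8 | q | 5 | 6 | 8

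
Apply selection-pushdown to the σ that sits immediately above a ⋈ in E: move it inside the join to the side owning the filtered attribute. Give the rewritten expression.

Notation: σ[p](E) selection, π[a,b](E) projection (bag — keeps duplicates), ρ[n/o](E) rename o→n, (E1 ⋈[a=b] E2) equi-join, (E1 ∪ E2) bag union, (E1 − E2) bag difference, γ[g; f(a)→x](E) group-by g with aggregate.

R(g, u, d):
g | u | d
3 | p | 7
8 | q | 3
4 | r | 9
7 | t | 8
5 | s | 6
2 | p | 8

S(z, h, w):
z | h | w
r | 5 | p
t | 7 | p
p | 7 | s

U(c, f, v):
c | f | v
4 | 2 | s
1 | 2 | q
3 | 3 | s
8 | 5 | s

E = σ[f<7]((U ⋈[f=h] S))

σ filters on f, owned by the left side.
E' = (σ[f<7](U) ⋈[f=h] S)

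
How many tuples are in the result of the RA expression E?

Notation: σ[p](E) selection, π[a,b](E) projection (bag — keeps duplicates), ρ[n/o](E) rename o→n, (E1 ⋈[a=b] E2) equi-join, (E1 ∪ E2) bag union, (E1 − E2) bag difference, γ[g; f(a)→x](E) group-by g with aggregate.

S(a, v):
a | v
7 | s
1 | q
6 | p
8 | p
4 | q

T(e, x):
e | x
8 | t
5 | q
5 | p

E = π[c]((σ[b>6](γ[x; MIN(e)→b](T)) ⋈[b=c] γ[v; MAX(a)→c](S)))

Per-node cardinality:
  T → 3
  γ[x; MIN(e)→b](T) → 3
  σ[b>6](γ[x; MIN(e)→b](T)) → 1
  S → 5
  γ[v; MAX(a)→c](S) → 3
  (σ[b>6](γ[x; MIN(e)→b](T)) ⋈[b=c] γ[v; MAX(a)→c](S)) → 1
  π[c]((σ[b>6](γ[x; MIN(e)→b](T)) ⋈[b=c] γ[v; MAX(a)→c](S))) → 1

|E| = 1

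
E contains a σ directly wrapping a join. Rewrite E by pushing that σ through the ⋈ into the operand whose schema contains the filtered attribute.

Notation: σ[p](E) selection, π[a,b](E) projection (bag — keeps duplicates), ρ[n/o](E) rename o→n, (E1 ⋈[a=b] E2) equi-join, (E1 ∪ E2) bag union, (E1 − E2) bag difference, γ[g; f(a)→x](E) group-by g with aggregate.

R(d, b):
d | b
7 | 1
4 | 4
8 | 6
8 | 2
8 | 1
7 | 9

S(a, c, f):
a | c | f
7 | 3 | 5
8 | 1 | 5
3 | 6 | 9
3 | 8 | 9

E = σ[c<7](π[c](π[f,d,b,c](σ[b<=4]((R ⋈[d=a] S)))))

σ filters on b, owned by the left side.
E' = σ[c<7](π[c](π[f,d,b,c]((σ[b<=4](R) ⋈[d=a] S))))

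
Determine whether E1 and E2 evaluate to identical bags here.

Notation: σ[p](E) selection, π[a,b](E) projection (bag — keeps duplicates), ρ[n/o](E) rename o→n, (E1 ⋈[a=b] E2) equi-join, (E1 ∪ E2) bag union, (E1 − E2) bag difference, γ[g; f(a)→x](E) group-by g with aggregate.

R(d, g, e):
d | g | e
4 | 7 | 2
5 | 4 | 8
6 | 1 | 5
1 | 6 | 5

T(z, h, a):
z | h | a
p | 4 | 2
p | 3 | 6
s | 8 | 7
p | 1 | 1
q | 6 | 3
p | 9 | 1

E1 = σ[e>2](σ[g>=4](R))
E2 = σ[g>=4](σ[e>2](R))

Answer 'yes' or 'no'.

E1 subexpression sizes:
  R → 4
  σ[g>=4](R) → 3
  σ[e>2](σ[g>=4](R)) → 2
E2 subexpression sizes:
  R → 4
  σ[e>2](R) → 3
  σ[g>=4](σ[e>2](R)) → 2

E1 and E2 produce the same multiset:
d | g | e
1 | 6 | 5
5 | 4 | 8

yes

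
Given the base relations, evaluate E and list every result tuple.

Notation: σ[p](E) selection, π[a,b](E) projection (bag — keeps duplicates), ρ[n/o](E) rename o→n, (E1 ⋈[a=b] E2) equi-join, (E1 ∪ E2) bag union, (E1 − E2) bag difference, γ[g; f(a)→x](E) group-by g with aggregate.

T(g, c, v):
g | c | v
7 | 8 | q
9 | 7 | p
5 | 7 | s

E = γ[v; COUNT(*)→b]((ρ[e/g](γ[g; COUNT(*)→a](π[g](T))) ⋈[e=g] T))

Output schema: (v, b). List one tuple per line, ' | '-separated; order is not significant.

Row counts bottom-up:
  T → 3
  π[g](T) → 3
  γ[g; COUNT(*)→a](π[g](T)) → 3
  ρ[e/g](γ[g; COUNT(*)→a](π[g](T))) → 3
  T → 3
  (ρ[e/g](γ[g; COUNT(*)→a](π[g](T))) ⋈[e=g] T) → 3
  γ[v; COUNT(*)→b]((ρ[e/g](γ[g; COUNT(*)→a](π[g](T))) ⋈[e=g] T)) → 3

== RESULT ==
v | b
p | 1
q | 1
s | 1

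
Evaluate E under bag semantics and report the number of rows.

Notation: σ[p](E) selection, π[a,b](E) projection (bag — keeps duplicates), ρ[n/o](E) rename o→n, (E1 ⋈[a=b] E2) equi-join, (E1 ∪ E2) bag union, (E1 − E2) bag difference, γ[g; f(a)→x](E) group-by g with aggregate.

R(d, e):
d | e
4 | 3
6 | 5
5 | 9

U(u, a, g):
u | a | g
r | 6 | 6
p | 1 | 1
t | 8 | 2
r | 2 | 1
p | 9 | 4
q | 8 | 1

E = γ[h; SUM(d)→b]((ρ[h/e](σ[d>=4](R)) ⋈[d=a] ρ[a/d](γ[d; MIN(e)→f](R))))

Row counts bottom-up:
  R → 3
  σ[d>=4](R) → 3
  ρ[h/e](σ[d>=4](R)) → 3
  R → 3
  γ[d; MIN(e)→f](R) → 3
  ρ[a/d](γ[d; MIN(e)→f](R)) → 3
  (ρ[h/e](σ[d>=4](R)) ⋈[d=a] ρ[a/d](γ[d; MIN(e)→f](R))) → 3
  γ[h; SUM(d)→b]((ρ[h/e](σ[d>=4](R)) ⋈[d=a] ρ[a/d](γ[d; MIN(e)→f](R)))) → 3

|E| = 3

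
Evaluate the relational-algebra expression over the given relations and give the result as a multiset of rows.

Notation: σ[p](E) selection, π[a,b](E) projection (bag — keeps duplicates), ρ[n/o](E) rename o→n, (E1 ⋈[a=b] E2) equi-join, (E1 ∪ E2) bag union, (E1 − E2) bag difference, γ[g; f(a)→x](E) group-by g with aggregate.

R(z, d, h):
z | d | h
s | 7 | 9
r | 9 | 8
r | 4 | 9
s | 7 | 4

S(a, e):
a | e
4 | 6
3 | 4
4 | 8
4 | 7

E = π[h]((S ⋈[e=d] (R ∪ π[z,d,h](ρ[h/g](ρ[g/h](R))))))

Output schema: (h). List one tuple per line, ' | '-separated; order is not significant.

Stepwise |·|:
  S → 4
  R → 4
  R → 4
  ρ[g/h](R) → 4
  ρ[h/g](ρ[g/h](R)) → 4
  π[z,d,h](ρ[h/g](ρ[g/h](R))) → 4
  (R ∪ π[z,d,h](ρ[h/g](ρ[g/h](R)))) → 8
  (S ⋈[e=d] (R ∪ π[z,d,h](ρ[h/g](ρ[g/h](R))))) → 6
  π[h]((S ⋈[e=d] (R ∪ π[z,d,h](ρ[h/g](ρ[g/h](R)))))) → 6

== RESULT ==
h
4
4
9
9
9
9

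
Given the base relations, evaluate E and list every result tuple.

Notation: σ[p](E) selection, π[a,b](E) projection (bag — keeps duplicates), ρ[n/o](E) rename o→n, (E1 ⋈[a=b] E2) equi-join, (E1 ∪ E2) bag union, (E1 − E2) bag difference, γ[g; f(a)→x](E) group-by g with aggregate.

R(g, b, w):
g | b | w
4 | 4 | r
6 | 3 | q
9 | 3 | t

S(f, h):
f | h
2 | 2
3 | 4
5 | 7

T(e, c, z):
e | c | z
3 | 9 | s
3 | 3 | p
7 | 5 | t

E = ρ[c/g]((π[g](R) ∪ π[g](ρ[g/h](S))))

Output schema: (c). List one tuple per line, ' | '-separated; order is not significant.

Subexpression sizes:
  R → 3
  π[g](R) → 3
  S → 3
  ρ[g/h](S) → 3
  π[g](ρ[g/h](S)) → 3
  (π[g](R) ∪ π[g](ρ[g/h](S))) → 6
  ρ[c/g]((π[g](R) ∪ π[g](ρ[g/h](S)))) → 6

== RESULT ==
c
2
4
4
6
7
9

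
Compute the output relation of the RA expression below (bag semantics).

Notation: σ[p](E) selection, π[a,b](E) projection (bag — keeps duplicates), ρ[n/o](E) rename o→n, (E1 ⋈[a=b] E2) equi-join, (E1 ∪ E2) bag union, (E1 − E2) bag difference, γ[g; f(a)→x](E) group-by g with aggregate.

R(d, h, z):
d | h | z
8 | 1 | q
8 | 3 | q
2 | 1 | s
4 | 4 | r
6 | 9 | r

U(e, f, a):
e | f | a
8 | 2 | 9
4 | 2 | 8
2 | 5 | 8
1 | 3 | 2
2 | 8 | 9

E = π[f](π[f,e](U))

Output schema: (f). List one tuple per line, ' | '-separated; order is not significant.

Subexpression sizes:
  U → 5
  π[f,e](U) → 5
  π[f](π[f,e](U)) → 5

== RESULT ==
f
2
2
3
5
8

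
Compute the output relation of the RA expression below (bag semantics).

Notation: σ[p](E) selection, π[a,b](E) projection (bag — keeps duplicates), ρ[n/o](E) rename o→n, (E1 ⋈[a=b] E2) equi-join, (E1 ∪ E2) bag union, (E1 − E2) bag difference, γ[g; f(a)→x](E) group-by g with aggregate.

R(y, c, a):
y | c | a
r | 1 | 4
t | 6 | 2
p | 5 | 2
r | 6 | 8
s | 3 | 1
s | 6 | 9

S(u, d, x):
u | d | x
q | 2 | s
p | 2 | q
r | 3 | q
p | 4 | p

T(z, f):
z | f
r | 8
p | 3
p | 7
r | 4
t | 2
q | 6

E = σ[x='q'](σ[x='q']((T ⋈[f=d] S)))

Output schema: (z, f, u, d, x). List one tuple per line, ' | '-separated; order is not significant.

Per-node cardinality:
  T → 6
  S → 4
  (T ⋈[f=d] S) → 4
  σ[x='q']((T ⋈[f=d] S)) → 2
  σ[x='q'](σ[x='q']((T ⋈[f=d] S))) → 2

== RESULT ==
z | f | u | d | x
p | 3 | r | 3 | q
t | 2 | p | 2 | q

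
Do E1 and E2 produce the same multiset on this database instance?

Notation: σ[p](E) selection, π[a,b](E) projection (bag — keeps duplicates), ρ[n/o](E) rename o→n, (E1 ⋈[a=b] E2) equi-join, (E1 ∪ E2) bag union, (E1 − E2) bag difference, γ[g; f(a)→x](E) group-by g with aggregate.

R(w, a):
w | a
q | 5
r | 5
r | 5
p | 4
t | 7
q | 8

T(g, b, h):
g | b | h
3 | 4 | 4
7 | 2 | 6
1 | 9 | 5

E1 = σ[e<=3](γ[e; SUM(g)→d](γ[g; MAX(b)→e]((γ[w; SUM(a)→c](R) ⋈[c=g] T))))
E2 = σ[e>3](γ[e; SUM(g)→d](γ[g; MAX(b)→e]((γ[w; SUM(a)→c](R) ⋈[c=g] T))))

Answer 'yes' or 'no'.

E1 stepwise |·|:
  R → 6
  γ[w; SUM(a)→c](R) → 4
  T → 3
  (γ[w; SUM(a)→c](R) ⋈[c=g] T) → 1
  γ[g; MAX(b)→e]((γ[w; SUM(a)→c](R) ⋈[c=g] T)) → 1
  γ[e; SUM(g)→d](γ[g; MAX(b)→e]((γ[w; SUM(a)→c](R) ⋈[c=g] T))) → 1
  σ[e<=3](γ[e; SUM(g)→d](γ[g; MAX(b)→e]((γ[w; SUM(a)→c](R) ⋈[c=g] T)))) → 1
E2 stepwise |·|:
  R → 6
  γ[w; SUM(a)→c](R) → 4
  T → 3
  (γ[w; SUM(a)→c](R) ⋈[c=g] T) → 1
  γ[g; MAX(b)→e]((γ[w; SUM(a)→c](R) ⋈[c=g] T)) → 1
  γ[e; SUM(g)→d](γ[g; MAX(b)→e]((γ[w; SUM(a)→c](R) ⋈[c=g] T))) → 1
  σ[e>3](γ[e; SUM(g)→d](γ[g; MAX(b)→e]((γ[w; SUM(a)→c](R) ⋈[c=g] T)))) → 0

E1 result:
e | d
2 | 7
E2 result:
e | d
(0 rows)
Witness: (2, 7) appears 1× in E1 but 0× in E2.

no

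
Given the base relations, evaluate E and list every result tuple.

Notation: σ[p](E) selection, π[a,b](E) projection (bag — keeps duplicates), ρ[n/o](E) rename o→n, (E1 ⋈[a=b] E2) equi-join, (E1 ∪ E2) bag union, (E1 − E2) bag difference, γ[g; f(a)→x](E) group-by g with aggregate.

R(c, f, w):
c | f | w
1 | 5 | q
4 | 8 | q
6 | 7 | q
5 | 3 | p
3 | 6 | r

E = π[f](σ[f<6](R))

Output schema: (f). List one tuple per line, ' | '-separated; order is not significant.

Stepwise |·|:
  R → 5
  σ[f<6](R) → 2
  π[f](σ[f<6](R)) → 2

== RESULT ==
f
3
5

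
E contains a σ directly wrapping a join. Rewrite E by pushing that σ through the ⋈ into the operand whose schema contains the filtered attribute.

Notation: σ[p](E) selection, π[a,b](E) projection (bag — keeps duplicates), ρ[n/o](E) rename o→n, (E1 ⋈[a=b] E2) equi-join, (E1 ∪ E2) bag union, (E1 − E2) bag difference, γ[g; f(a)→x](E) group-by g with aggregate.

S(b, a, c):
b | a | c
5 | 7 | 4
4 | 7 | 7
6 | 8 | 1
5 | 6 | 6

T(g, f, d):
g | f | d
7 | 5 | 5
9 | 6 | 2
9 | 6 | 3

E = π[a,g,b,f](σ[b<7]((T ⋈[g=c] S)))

σ filters on b, owned by the right side.
E' = π[a,g,b,f]((T ⋈[g=c] σ[b<7](S)))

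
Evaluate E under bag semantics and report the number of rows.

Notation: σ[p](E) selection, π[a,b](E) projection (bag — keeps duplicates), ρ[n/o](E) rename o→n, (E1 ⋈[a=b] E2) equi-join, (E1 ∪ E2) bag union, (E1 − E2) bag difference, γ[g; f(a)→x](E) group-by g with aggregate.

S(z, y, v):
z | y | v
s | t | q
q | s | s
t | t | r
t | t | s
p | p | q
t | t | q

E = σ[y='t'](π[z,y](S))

Stepwise |·|:
  S → 6
  π[z,y](S) → 6
  σ[y='t'](π[z,y](S)) → 4

|E| = 4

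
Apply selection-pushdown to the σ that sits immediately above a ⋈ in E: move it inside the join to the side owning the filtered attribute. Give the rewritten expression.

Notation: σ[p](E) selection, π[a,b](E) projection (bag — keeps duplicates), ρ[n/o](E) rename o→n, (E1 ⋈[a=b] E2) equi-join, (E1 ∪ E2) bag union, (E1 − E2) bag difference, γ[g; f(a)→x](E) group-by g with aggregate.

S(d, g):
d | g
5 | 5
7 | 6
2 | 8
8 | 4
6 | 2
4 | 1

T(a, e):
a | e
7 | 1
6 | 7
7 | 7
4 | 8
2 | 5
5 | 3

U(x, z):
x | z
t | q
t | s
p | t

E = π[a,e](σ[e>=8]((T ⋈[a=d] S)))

σ filters on e, owned by the left side.
E' = π[a,e]((σ[e>=8](T) ⋈[a=d] S))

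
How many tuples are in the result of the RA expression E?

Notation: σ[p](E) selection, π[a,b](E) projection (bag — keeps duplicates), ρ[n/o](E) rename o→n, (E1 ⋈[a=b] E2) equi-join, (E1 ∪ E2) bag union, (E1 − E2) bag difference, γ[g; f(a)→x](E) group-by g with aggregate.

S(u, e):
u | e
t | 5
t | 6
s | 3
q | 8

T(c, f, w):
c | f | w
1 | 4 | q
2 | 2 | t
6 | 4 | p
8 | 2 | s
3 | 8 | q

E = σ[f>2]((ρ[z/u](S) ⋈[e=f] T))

Subexpression sizes:
  S → 4
  ρ[z/u](S) → 4
  T → 5
  (ρ[z/u](S) ⋈[e=f] T) → 1
  σ[f>2]((ρ[z/u](S) ⋈[e=f] T)) → 1

|E| = 1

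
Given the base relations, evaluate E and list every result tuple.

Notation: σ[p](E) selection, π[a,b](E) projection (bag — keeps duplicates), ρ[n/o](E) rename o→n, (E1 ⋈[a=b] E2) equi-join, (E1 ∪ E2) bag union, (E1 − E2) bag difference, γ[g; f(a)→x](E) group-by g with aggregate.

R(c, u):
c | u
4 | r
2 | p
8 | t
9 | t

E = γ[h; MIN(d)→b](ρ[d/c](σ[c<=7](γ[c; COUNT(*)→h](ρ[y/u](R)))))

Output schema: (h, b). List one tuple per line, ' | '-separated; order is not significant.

Row counts bottom-up:
  R → 4
  ρ[y/u](R) → 4
  γ[c; COUNT(*)→h](ρ[y/u](R)) → 4
  σ[c<=7](γ[c; COUNT(*)→h](ρ[y/u](R))) → 2
  ρ[d/c](σ[c<=7](γ[c; COUNT(*)→h](ρ[y/u](R)))) → 2
  γ[h; MIN(d)→b](ρ[d/c](σ[c<=7](γ[c; COUNT(*)→h](ρ[y/u](R))))) → 1

== RESULT ==
h | b
1 | 2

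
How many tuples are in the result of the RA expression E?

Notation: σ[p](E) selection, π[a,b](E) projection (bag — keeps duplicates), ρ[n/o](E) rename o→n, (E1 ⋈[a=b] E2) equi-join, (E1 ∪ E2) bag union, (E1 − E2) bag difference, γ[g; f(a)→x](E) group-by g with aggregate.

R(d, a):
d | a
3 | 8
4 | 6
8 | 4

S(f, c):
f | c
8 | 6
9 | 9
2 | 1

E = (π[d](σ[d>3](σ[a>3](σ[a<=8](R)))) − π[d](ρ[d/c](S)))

Per-node cardinality:
  R → 3
  σ[a<=8](R) → 3
  σ[a>3](σ[a<=8](R)) → 3
  σ[d>3](σ[a>3](σ[a<=8](R))) → 2
  π[d](σ[d>3](σ[a>3](σ[a<=8](R)))) → 2
  S → 3
  ρ[d/c](S) → 3
  π[d](ρ[d/c](S)) → 3
  (π[d](σ[d>3](σ[a>3](σ[a<=8](R)))) − π[d](ρ[d/c](S))) → 2

|E| = 2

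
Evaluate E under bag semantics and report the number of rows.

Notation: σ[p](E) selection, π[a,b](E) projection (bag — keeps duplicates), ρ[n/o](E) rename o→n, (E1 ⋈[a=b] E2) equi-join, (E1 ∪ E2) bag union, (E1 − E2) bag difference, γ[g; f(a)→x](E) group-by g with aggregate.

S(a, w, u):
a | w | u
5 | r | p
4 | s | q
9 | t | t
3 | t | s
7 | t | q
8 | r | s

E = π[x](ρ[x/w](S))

Row counts bottom-up:
  S → 6
  ρ[x/w](S) → 6
  π[x](ρ[x/w](S)) → 6

|E| = 6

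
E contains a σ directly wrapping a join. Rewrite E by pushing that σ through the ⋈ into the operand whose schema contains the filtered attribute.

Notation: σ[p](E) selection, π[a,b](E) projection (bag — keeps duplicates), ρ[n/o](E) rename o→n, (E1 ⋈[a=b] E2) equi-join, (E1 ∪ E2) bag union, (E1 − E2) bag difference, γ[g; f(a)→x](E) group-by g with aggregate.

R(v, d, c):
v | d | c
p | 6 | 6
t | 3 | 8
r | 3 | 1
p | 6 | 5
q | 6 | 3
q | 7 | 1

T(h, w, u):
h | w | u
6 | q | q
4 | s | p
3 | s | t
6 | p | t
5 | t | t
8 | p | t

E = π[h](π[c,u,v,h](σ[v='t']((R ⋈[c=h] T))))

σ filters on v, owned by the left side.
E' = π[h](π[c,u,v,h]((σ[v='t'](R) ⋈[c=h] T)))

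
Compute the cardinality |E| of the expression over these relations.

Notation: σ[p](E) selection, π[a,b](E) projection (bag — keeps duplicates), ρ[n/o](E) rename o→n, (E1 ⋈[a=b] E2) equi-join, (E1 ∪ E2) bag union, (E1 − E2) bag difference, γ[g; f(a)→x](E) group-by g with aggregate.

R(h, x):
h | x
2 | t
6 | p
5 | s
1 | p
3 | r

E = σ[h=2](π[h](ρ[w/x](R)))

Stepwise |·|:
  R → 5
  ρ[w/x](R) → 5
  π[h](ρ[w/x](R)) → 5
  σ[h=2](π[h](ρ[w/x](R))) → 1

|E| = 1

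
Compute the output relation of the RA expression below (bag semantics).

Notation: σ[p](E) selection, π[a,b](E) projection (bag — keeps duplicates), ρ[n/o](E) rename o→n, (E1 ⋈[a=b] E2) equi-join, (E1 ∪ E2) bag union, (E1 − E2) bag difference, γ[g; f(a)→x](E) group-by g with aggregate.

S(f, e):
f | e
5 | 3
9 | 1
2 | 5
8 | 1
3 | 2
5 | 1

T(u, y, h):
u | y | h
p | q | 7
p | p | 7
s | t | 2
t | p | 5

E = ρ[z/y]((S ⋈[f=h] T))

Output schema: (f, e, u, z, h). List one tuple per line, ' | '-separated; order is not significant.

Row counts bottom-up:
  S → 6
  T → 4
  (S ⋈[f=h] T) → 3
  ρ[z/y]((S ⋈[f=h] T)) → 3

== RESULT ==
f | e | u | z | h
2 | 5 | s | t | 2
5 | 1 | t | p | 5
5 | 3 | t | p | 5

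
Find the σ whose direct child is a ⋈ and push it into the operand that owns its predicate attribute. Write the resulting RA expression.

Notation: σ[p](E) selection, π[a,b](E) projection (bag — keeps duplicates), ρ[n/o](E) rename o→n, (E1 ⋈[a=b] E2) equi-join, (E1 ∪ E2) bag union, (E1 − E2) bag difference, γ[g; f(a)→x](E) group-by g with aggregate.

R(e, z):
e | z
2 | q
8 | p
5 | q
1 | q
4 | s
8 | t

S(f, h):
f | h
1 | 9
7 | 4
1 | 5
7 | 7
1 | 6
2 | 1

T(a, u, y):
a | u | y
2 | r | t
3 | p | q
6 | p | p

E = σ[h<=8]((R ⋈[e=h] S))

σ filters on h, owned by the right side.
E' = (R ⋈[e=h] σ[h<=8](S))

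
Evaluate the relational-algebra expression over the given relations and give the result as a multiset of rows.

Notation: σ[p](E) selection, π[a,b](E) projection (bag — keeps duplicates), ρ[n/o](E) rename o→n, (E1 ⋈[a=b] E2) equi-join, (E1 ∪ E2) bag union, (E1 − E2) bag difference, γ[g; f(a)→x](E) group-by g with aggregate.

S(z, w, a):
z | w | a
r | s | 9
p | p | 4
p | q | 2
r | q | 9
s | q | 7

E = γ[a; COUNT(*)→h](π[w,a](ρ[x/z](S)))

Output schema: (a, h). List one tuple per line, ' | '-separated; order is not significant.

Stepwise |·|:
  S → 5
  ρ[x/z](S) → 5
  π[w,a](ρ[x/z](S)) → 5
  γ[a; COUNT(*)→h](π[w,a](ρ[x/z](S))) → 4

== RESULT ==
a | h
2 | 1
4 | 1
7 | 1
9 | 2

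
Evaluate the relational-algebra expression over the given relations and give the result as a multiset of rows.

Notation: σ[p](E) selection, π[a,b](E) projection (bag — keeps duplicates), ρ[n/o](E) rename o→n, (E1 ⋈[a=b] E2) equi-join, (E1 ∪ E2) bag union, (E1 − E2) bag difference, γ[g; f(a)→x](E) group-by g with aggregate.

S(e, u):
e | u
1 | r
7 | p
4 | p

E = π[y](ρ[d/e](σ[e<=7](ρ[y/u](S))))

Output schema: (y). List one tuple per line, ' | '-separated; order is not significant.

Subexpression sizes:
  S → 3
  ρ[y/u](S) → 3
  σ[e<=7](ρ[y/u](S)) → 3
  ρ[d/e](σ[e<=7](ρ[y/u](S))) → 3
  π[y](ρ[d/e](σ[e<=7](ρ[y/u](S)))) → 3

== RESULT ==
y
p
p
r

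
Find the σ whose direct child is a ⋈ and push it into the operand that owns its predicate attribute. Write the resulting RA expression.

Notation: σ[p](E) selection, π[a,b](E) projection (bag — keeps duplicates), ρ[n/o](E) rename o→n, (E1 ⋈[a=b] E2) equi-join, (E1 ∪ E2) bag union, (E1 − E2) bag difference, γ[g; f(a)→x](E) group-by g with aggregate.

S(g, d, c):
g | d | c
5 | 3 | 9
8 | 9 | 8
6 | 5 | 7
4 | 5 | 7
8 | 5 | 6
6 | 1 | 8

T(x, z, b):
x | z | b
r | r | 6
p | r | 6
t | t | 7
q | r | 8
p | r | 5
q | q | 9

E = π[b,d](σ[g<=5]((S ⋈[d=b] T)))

σ filters on g, owned by the left side.
E' = π[b,d]((σ[g<=5](S) ⋈[d=b] T))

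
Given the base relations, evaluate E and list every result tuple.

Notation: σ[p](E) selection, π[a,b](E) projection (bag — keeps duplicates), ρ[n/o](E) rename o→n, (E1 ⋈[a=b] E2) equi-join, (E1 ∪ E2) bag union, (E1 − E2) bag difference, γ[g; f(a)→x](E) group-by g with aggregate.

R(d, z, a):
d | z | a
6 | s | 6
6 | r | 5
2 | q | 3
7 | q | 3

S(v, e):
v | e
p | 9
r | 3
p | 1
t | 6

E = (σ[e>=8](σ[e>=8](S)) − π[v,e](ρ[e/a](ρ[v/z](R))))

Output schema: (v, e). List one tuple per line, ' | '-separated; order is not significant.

Row counts bottom-up:
  S → 4
  σ[e>=8](S) → 1
  σ[e>=8](σ[e>=8](S)) → 1
  R → 4
  ρ[v/z](R) → 4
  ρ[e/a](ρ[v/z](R)) → 4
  π[v,e](ρ[e/a](ρ[v/z](R))) → 4
  (σ[e>=8](σ[e>=8](S)) − π[v,e](ρ[e/a](ρ[v/z](R)))) → 1

== RESULT ==
v | e
p | 9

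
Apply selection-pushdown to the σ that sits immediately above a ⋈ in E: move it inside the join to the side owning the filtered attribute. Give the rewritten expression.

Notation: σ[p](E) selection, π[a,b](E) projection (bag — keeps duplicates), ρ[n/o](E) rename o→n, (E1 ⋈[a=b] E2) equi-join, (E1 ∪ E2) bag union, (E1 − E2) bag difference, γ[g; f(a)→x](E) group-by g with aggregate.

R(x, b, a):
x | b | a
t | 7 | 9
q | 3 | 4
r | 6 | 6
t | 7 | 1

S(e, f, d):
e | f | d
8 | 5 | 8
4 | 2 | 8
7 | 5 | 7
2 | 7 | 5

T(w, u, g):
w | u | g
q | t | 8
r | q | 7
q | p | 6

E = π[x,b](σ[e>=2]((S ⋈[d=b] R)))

σ filters on e, owned by the left side.
E' = π[x,b]((σ[e>=2](S) ⋈[d=b] R))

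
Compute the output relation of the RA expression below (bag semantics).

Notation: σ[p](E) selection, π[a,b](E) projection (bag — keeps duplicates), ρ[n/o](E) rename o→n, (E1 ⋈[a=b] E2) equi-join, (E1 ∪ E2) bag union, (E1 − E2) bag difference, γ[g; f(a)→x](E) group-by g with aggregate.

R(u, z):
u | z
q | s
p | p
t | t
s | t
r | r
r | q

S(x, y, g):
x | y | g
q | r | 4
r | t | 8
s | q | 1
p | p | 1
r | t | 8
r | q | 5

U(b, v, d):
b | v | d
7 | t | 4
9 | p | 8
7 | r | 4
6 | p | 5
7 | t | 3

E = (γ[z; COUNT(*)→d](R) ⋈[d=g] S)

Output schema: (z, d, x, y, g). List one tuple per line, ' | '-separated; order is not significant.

Row counts bottom-up:
  R → 6
  γ[z; COUNT(*)→d](R) → 5
  S → 6
  (γ[z; COUNT(*)→d](R) ⋈[d=g] S) → 8

== RESULT ==
z | d | x | y | g
p | 1 | p | p | 1
p | 1 | s | q | 1
q | 1 | p | p | 1
q | 1 | s | q | 1
r | 1 | p | p | 1
r | 1 | s | q | 1
s | 1 | p | p | 1
s | 1 | s | q | 1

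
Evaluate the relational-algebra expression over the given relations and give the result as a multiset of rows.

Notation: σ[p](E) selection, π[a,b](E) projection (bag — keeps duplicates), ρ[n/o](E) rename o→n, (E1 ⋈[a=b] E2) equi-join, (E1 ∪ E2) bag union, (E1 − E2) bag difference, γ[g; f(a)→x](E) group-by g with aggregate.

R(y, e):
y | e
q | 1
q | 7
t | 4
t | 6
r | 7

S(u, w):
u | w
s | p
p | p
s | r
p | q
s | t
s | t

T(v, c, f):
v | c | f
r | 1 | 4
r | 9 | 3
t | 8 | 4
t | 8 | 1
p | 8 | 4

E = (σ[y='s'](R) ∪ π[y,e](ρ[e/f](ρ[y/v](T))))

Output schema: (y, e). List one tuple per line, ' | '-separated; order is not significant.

Row counts bottom-up:
  R → 5
  σ[y='s'](R) → 0
  T → 5
  ρ[y/v](T) → 5
  ρ[e/f](ρ[y/v](T)) → 5
  π[y,e](ρ[e/f](ρ[y/v](T))) → 5
  (σ[y='s'](R) ∪ π[y,e](ρ[e/f](ρ[y/v](T)))) → 5

== RESULT ==
y | e
p | 4
r | 3
r | 4
t | 1
t | 4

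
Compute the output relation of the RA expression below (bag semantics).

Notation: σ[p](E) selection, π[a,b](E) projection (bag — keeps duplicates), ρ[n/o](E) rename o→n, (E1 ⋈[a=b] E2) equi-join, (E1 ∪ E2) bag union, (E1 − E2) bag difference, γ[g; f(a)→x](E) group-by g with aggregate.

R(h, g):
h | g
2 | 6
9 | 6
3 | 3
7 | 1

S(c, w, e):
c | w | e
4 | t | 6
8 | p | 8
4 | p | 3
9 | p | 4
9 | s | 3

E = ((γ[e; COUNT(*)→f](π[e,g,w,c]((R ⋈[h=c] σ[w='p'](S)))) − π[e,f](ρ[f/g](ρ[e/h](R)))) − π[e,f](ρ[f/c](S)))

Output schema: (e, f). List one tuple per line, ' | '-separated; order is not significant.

Stepwise |·|:
  R → 4
  S → 5
  σ[w='p'](S) → 3
  (R ⋈[h=c] σ[w='p'](S)) → 1
  π[e,g,w,c]((R ⋈[h=c] σ[w='p'](S))) → 1
  γ[e; COUNT(*)→f](π[e,g,w,c]((R ⋈[h=c] σ[w='p'](S)))) → 1
  R → 4
  ρ[e/h](R) → 4
  ρ[f/g](ρ[e/h](R)) → 4
  π[e,f](ρ[f/g](ρ[e/h](R))) → 4
  (γ[e; COUNT(*)→f](π[e,g,w,c]((R ⋈[h=c] σ[w='p'](S)))) − π[e,f](ρ[f/g](ρ[e/h](R)))) → 1
  S → 5
  ρ[f/c](S) → 5
  π[e,f](ρ[f/c](S)) → 5
  ((γ[e; COUNT(*)→f](π[e,g,w,c]((R ⋈[h=c] σ[w='p'](S)))) − π[e,f](ρ[f/g](ρ[e/h](R)))) − π[e,f](ρ[f/c](S))) → 1

== RESULT ==
e | f
4 | 1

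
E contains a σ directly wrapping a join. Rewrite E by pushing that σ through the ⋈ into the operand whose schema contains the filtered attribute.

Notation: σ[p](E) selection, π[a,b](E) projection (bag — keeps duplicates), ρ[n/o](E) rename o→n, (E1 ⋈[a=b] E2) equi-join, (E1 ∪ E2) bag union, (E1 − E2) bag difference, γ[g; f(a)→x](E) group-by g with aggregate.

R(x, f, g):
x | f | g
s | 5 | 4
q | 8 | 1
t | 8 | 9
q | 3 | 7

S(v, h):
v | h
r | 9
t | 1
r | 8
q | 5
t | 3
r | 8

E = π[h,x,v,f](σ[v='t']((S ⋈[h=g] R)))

σ filters on v, owned by the left side.
E' = π[h,x,v,f]((σ[v='t'](S) ⋈[h=g] R))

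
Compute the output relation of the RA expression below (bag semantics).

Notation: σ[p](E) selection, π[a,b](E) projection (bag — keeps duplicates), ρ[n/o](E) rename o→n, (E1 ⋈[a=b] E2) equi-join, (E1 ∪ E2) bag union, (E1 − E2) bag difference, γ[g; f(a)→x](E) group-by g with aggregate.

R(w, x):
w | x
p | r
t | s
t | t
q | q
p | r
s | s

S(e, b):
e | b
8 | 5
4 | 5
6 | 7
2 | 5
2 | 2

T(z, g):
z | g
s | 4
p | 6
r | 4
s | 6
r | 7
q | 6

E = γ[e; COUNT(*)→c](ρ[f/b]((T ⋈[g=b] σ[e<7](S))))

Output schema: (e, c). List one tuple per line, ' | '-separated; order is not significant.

Stepwise |·|:
  T → 6
  S → 5
  σ[e<7](S) → 4
  (T ⋈[g=b] σ[e<7](S)) → 1
  ρ[f/b]((T ⋈[g=b] σ[e<7](S))) → 1
  γ[e; COUNT(*)→c](ρ[f/b]((T ⋈[g=b] σ[e<7](S)))) → 1

== RESULT ==
e | c
6 | 1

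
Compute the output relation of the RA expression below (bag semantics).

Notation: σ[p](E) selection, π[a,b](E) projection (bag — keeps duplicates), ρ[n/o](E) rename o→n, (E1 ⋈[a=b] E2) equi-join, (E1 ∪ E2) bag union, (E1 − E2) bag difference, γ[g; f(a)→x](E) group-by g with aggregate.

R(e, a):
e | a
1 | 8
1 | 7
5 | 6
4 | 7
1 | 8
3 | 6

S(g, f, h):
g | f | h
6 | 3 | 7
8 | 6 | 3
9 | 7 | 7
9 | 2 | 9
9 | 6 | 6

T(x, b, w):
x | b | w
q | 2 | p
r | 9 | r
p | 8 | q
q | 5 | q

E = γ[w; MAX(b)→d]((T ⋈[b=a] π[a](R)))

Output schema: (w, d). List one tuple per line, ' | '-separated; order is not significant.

Subexpression sizes:
  T → 4
  R → 6
  π[a](R) → 6
  (T ⋈[b=a] π[a](R)) → 2
  γ[w; MAX(b)→d]((T ⋈[b=a] π[a](R))) → 1

== RESULT ==
w | d
q | 8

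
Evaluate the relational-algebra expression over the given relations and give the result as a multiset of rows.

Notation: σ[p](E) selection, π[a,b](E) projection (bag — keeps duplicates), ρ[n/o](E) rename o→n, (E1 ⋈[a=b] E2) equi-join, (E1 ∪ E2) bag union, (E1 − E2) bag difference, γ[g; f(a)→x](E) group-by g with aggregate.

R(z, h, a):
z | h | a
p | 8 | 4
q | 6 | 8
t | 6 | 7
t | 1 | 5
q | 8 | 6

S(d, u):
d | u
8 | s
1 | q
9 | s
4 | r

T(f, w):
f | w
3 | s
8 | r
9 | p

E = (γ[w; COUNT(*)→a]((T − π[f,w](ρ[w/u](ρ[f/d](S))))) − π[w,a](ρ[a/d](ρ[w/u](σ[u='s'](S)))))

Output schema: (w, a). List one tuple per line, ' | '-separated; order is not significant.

Subexpression sizes:
  T → 3
  S → 4
  ρ[f/d](S) → 4
  ρ[w/u](ρ[f/d](S)) → 4
  π[f,w](ρ[w/u](ρ[f/d](S))) → 4
  (T − π[f,w](ρ[w/u](ρ[f/d](S)))) → 3
  γ[w; COUNT(*)→a]((T − π[f,w](ρ[w/u](ρ[f/d](S))))) → 3
  S → 4
  σ[u='s'](S) → 2
  ρ[w/u](σ[u='s'](S)) → 2
  ρ[a/d](ρ[w/u](σ[u='s'](S))) → 2
  π[w,a](ρ[a/d](ρ[w/u](σ[u='s'](S)))) → 2
  (γ[w; COUNT(*)→a]((T − π[f,w](ρ[w/u](ρ[f/d](S))))) − π[w,a](ρ[a/d](ρ[w/u](σ[u='s'](S))))) → 3

== RESULT ==
w | a
p | 1
r | 1
s | 1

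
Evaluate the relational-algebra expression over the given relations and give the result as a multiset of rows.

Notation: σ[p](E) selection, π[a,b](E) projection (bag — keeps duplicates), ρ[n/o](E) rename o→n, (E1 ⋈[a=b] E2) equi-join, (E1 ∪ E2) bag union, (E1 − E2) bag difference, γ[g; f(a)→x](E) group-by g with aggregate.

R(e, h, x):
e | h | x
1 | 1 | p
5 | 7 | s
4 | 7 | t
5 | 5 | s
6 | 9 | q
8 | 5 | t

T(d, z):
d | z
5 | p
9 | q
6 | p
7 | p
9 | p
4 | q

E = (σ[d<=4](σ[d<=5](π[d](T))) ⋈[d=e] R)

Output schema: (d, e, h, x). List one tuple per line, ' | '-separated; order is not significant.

Per-node cardinality:
  T → 6
  π[d](T) → 6
  σ[d<=5](π[d](T)) → 2
  σ[d<=4](σ[d<=5](π[d](T))) → 1
  R → 6
  (σ[d<=4](σ[d<=5](π[d](T))) ⋈[d=e] R) → 1

== RESULT ==
d | e | h | x
4 | 4 | 7 | t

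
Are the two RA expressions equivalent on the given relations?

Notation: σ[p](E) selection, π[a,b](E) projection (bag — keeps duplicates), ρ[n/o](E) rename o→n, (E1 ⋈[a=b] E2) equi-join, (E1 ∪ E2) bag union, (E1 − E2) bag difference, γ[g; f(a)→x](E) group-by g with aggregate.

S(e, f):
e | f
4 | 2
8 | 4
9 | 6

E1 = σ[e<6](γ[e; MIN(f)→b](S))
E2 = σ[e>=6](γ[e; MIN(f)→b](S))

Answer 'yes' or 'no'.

E1 per-node cardinality:
  S → 3
  γ[e; MIN(f)→b](S) → 3
  σ[e<6](γ[e; MIN(f)→b](S)) → 1
E2 per-node cardinality:
  S → 3
  γ[e; MIN(f)→b](S) → 3
  σ[e>=6](γ[e; MIN(f)→b](S)) → 2

E1 result:
e | b
4 | 2
E2 result:
e | b
8 | 4
9 | 6
Witness: (9, 6) appears 0× in E1 but 1× in E2.

no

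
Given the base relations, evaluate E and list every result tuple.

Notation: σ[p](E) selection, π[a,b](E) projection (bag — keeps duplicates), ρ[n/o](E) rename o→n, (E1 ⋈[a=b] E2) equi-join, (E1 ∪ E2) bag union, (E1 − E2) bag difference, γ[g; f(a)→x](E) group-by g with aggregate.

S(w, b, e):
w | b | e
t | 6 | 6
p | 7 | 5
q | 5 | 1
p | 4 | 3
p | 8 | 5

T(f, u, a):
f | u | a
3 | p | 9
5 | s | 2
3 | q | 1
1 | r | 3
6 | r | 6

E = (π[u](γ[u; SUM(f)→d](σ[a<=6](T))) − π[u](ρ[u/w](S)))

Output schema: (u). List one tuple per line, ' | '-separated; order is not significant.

Row counts bottom-up:
  T → 5
  σ[a<=6](T) → 4
  γ[u; SUM(f)→d](σ[a<=6](T)) → 3
  π[u](γ[u; SUM(f)→d](σ[a<=6](T))) → 3
  S → 5
  ρ[u/w](S) → 5
  π[u](ρ[u/w](S)) → 5
  (π[u](γ[u; SUM(f)→d](σ[a<=6](T))) − π[u](ρ[u/w](S))) → 2

== RESULT ==
u
r
s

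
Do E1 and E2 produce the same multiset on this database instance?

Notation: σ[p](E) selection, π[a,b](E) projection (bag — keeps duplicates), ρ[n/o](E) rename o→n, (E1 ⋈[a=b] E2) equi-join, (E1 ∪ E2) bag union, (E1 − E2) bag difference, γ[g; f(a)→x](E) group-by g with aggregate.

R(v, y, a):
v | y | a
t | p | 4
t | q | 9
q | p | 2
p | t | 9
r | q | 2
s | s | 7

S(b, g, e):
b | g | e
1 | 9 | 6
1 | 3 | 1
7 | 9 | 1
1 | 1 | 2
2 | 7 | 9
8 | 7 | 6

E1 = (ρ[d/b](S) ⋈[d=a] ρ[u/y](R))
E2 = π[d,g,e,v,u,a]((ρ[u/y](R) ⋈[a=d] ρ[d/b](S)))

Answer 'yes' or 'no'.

E1 stepwise |·|:
  S → 6
  ρ[d/b](S) → 6
  R → 6
  ρ[u/y](R) → 6
  (ρ[d/b](S) ⋈[d=a] ρ[u/y](R)) → 3
E2 stepwise |·|:
  R → 6
  ρ[u/y](R) → 6
  S → 6
  ρ[d/b](S) → 6
  (ρ[u/y](R) ⋈[a=d] ρ[d/b](S)) → 3
  π[d,g,e,v,u,a]((ρ[u/y](R) ⋈[a=d] ρ[d/b](S))) → 3

E1 and E2 produce the same multiset:
d | g | e | v | u | a
2 | 7 | 9 | q | p | 2
2 | 7 | 9 | r | q | 2
7 | 9 | 1 | s | s | 7

yes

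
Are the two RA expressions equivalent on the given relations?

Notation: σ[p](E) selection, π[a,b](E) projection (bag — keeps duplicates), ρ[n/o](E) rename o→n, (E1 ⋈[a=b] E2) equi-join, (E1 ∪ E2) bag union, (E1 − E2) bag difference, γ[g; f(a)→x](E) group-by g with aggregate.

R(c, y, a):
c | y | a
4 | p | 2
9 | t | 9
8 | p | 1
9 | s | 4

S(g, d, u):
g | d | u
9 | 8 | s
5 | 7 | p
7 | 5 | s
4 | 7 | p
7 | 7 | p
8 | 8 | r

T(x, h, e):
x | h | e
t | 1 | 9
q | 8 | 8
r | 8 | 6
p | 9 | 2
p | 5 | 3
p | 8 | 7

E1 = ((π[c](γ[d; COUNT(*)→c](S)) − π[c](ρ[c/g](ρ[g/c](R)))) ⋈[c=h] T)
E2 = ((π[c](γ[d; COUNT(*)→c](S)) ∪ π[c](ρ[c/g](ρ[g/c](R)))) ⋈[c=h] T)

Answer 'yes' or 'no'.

E1 row counts bottom-up:
  S → 6
  γ[d; COUNT(*)→c](S) → 3
  π[c](γ[d; COUNT(*)→c](S)) → 3
  R → 4
  ρ[g/c](R) → 4
  ρ[c/g](ρ[g/c](R)) → 4
  π[c](ρ[c/g](ρ[g/c](R))) → 4
  (π[c](γ[d; COUNT(*)→c](S)) − π[c](ρ[c/g](ρ[g/c](R)))) → 3
  T → 6
  ((π[c](γ[d; COUNT(*)→c](S)) − π[c](ρ[c/g](ρ[g/c](R)))) ⋈[c=h] T) → 1
E2 row counts bottom-up:
  S → 6
  γ[d; COUNT(*)→c](S) → 3
  π[c](γ[d; COUNT(*)→c](S)) → 3
  R → 4
  ρ[g/c](R) → 4
  ρ[c/g](ρ[g/c](R)) → 4
  π[c](ρ[c/g](ρ[g/c](R))) → 4
  (π[c](γ[d; COUNT(*)→c](S)) ∪ π[c](ρ[c/g](ρ[g/c](R)))) → 7
  T → 6
  ((π[c](γ[d; COUNT(*)→c](S)) ∪ π[c](ρ[c/g](ρ[g/c](R)))) ⋈[c=h] T) → 6

E1 result:
c | x | h | e
1 | t | 1 | 9
E2 result:
c | x | h | e
1 | t | 1 | 9
8 | p | 8 | 7
8 | q | 8 | 8
8 | r | 8 | 6
9 | p | 9 | 2
9 | p | 9 | 2
Witness: (8, 'q', 8, 8) appears 0× in E1 but 1× in E2.

no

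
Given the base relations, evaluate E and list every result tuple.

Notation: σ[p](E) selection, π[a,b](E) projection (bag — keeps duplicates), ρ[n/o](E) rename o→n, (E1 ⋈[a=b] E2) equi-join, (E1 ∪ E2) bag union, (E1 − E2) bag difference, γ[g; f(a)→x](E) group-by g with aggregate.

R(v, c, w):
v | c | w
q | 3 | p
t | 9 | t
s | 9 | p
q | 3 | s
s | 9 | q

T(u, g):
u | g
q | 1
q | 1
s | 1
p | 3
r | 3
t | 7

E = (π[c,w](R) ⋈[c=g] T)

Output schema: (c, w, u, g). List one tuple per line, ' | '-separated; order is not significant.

Per-node cardinality:
  R → 5
  π[c,w](R) → 5
  T → 6
  (π[c,w](R) ⋈[c=g] T) → 4

== RESULT ==
c | w | u | g
3 | p | p | 3
3 | p | r | 3
3 | s | p | 3
3 | s | r | 3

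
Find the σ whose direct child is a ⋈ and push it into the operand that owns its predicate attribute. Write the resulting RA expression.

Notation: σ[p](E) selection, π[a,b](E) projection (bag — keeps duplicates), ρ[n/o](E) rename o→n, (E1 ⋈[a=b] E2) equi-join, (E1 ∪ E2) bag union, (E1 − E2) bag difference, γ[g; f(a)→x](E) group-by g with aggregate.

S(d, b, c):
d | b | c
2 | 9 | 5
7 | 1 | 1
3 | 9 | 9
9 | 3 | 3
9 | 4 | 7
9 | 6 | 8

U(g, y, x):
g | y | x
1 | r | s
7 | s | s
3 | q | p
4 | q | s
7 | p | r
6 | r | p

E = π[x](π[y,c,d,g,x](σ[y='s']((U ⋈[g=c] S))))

σ filters on y, owned by the left side.
E' = π[x](π[y,c,d,g,x]((σ[y='s'](U) ⋈[g=c] S)))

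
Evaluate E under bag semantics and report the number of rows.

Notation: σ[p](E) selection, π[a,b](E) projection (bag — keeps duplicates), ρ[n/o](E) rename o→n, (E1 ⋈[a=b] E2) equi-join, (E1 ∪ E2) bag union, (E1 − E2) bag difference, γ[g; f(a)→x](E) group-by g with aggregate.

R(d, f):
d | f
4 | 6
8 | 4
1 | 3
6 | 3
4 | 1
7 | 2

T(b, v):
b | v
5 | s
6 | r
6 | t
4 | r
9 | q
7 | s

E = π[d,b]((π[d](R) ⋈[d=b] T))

Per-node cardinality:
  R → 6
  π[d](R) → 6
  T → 6
  (π[d](R) ⋈[d=b] T) → 5
  π[d,b]((π[d](R) ⋈[d=b] T)) → 5

|E| = 5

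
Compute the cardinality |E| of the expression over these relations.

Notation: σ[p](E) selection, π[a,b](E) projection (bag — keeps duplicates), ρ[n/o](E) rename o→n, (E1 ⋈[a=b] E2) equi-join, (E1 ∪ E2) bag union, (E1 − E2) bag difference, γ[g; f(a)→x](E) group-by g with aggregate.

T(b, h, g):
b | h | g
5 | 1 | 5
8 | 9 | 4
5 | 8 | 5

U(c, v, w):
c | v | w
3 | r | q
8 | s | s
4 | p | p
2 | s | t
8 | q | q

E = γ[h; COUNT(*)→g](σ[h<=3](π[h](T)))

Row counts bottom-up:
  T → 3
  π[h](T) → 3
  σ[h<=3](π[h](T)) → 1
  γ[h; COUNT(*)→g](σ[h<=3](π[h](T))) → 1

|E| = 1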